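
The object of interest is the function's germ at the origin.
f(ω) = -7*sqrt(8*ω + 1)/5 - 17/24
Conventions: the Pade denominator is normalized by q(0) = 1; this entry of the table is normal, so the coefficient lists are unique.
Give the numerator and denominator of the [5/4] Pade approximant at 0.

Taylor coefficients needed (expand at 0): a_0 = -253/120, a_1 = -28/5, a_2 = 56/5, a_3 = -224/5, a_4 = 224, a_5 = -6272/5, a_6 = 37632/5, a_7 = -236544/5, a_8 = 1537536/5, a_9 = -2050048.
Write the denominator as Q(ω) = 1 + q1*ω + q2*ω^2 + q3*ω^3 + q4*ω^4. Requiring Q*f - P = O(ω^10) with deg P <= 5 kills the coefficients of ω^6..ω^9 in Q*f:
  ω^6: a_6 + q1*a_5 + q2*a_4 + q3*a_3 + q4*a_2 = 0, i.e. 37632/5 + (-6272/5)*q1 + (224)*q2 + (-224/5)*q3 + (56/5)*q4 = 0.
  ω^7: a_7 + q1*a_6 + q2*a_5 + q3*a_4 + q4*a_3 = 0, i.e. -236544/5 + (37632/5)*q1 + (-6272/5)*q2 + (224)*q3 + (-224/5)*q4 = 0.
  ω^8: a_8 + q1*a_7 + q2*a_6 + q3*a_5 + q4*a_4 = 0, i.e. 1537536/5 + (-236544/5)*q1 + (37632/5)*q2 + (-6272/5)*q3 + (224)*q4 = 0.
  ω^9: a_9 + q1*a_8 + q2*a_7 + q3*a_6 + q4*a_5 = 0, i.e. -2050048 + (1537536/5)*q1 + (-236544/5)*q2 + (37632/5)*q3 + (-6272/5)*q4 = 0.
Solving this linear system: q1 = 16, q2 = 84, q3 = 160, q4 = 80.
The numerator is Q*f truncated at degree 5: P0 = a_0 = -253/120; P1 = a_1 + q1*a_0 = -118/3; P2 = a_2 + q1*a_1 + q2*a_0 = -511/2; P3 = a_3 + q1*a_2 + q2*a_1 + q3*a_0 = -2020/3; P4 = a_4 + q1*a_3 + q2*a_2 + q3*a_1 + q4*a_0 = -1850/3; P5 = a_5 + q1*a_4 + q2*a_3 + q3*a_2 + q4*a_1 = -448/5.

The Pade approximant has numerator coefficients [-253/120, -118/3, -511/2, -2020/3, -1850/3, -448/5]; denominator coefficients [1, 16, 84, 160, 80].


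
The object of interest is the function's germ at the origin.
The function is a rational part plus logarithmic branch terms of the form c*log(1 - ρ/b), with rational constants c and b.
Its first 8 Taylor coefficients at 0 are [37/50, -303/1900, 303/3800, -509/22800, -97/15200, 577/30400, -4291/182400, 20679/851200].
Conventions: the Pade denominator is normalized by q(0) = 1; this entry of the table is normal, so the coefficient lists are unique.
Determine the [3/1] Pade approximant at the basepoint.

Taylor coefficients needed (read off): a_0 = 37/50, a_1 = -303/1900, a_2 = 303/3800, a_3 = -509/22800, a_4 = -97/15200.
Write the denominator as Q(ρ) = 1 + q1*ρ. Requiring Q*f - P = O(ρ^5) with deg P <= 3 kills the coefficients of ρ^4..ρ^4 in Q*f:
  ρ^4: a_4 + q1*a_3 = 0, i.e. -97/15200 + (-509/22800)*q1 = 0.
Solving this linear system: q1 = -291/1018.
The numerator is Q*f truncated at degree 3: P0 = a_0 = 37/50; P1 = a_1 + q1*a_0 = -3588/9671; P2 = a_2 + q1*a_1 = 1212/9671; P3 = a_3 + q1*a_2 = -1309/29013.

The Pade approximant has numerator coefficients [37/50, -3588/9671, 1212/9671, -1309/29013]; denominator coefficients [1, -291/1018].


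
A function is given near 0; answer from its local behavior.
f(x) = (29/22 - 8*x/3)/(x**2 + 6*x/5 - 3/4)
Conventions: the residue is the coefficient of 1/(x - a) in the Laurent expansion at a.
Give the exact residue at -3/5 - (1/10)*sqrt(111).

The residue is -4/3 - (107/814)*sqrt(111).

The factor x**2 + 6*x/5 - 3/4 splits as (x - a)(x - a') with a = -3/5 - (1/10)*sqrt(111), a' = -3/5 + (1/10)*sqrt(111). At the order-1 pole a set g(x) = (x - a)*f(x) = [29/22 - 8*x/3] / (x - a').
Simple pole: residue = g(a) at a = -3/5 - (1/10)*sqrt(111), which is -4/3 - (107/814)*sqrt(111).


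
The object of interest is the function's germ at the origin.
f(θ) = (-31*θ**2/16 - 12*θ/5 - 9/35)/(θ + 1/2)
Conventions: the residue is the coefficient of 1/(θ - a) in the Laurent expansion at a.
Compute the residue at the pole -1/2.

At the order-1 pole -1/2 set g(θ) = (θ - (-1/2))*f(θ) = -31*θ**2/16 - 12*θ/5 - 9/35.
Simple pole: residue = g(a) at a = -1/2, which is 1027/2240.

The residue is 1027/2240.


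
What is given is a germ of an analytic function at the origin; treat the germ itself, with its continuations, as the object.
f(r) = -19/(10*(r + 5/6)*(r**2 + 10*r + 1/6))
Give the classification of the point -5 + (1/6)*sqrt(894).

The denominator factor r**2 + 10*r + 1/6 vanishes at -5 + (1/6)*sqrt(894) and appears to the power 1; the numerator there equals -19/10, nonzero, and no other factor vanishes.
Hence a pole whose order is the multiplicity, 1.

The point is a pole of order 1.


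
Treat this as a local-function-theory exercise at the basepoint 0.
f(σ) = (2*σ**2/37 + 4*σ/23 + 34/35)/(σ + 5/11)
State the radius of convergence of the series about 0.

Denominator factor (σ + 5/11): pole of order 1 at -5/11, modulus 5/11.
The radius of convergence is the smallest modulus among the singular points: 5/11.

The radius of convergence is 5/11.


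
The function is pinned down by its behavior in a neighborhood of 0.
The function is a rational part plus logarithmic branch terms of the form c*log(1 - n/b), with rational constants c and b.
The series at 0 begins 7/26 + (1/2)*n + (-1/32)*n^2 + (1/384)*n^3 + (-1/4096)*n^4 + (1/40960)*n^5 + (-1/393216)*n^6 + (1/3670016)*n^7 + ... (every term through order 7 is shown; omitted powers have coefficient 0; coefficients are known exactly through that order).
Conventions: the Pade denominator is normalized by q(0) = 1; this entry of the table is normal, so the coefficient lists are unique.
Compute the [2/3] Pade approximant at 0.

Taylor coefficients needed (read off): a_0 = 7/26, a_1 = 1/2, a_2 = -1/32, a_3 = 1/384, a_4 = -1/4096, a_5 = 1/40960.
Write the denominator as Q(n) = 1 + q1*n + q2*n^2 + q3*n^3. Requiring Q*f - P = O(n^6) with deg P <= 2 kills the coefficients of n^3..n^5 in Q*f:
  n^3: a_3 + q1*a_2 + q2*a_1 + q3*a_0 = 0, i.e. 1/384 + (-1/32)*q1 + (1/2)*q2 + (7/26)*q3 = 0.
  n^4: a_4 + q1*a_3 + q2*a_2 + q3*a_1 = 0, i.e. -1/4096 + (1/384)*q1 + (-1/32)*q2 + (1/2)*q3 = 0.
  n^5: a_5 + q1*a_4 + q2*a_3 + q3*a_2 = 0, i.e. 1/40960 + (-1/4096)*q1 + (1/384)*q2 + (-1/32)*q3 = 0.
Solving this linear system: q1 = 181/1276, q2 = 749/204160, q3 = -13/612480.
The numerator is Q*f truncated at degree 2: P0 = a_0 = 7/26; P1 = a_1 + q1*a_0 = 17855/33176; P2 = a_2 + q1*a_1 + q2*a_0 = 215843/5308160.

The Pade approximant has numerator coefficients [7/26, 17855/33176, 215843/5308160]; denominator coefficients [1, 181/1276, 749/204160, -13/612480].


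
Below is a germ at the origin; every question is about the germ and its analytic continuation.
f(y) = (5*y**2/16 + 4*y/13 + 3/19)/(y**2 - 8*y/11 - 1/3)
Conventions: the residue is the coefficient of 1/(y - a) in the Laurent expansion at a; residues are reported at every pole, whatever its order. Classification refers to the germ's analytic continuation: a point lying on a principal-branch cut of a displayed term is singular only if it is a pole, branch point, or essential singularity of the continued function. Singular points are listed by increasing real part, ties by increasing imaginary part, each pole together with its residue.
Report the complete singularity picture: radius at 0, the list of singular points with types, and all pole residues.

Radius of convergence at 0: -4/11 + (13/33)*sqrt(3).
At 4/11 - (13/33)*sqrt(3): a pole of order 1; residue 153/572 - (655019/3390816)*sqrt(3).
At 4/11 + (13/33)*sqrt(3): a pole of order 1; residue 153/572 + (655019/3390816)*sqrt(3).

Denominator factor (y**2 - 8*y/11 - 1/3): discriminant 676/363, real irrational roots 4/11 + (13/33)*sqrt(3) and 4/11 - (13/33)*sqrt(3); poles of order 1, moduli 4/11 + (13/33)*sqrt(3) and -4/11 + (13/33)*sqrt(3).
The radius of convergence is the smallest modulus among the singular points: -4/11 + (13/33)*sqrt(3).
The factor y**2 - 8*y/11 - 1/3 splits as (y - a)(y - a') with a = 4/11 - (13/33)*sqrt(3), a' = 4/11 + (13/33)*sqrt(3). At the order-1 pole a set g(y) = (y - a)*f(y) = [5*y**2/16 + 4*y/13 + 3/19] / (y - a').
Simple pole: residue = g(a) at a = 4/11 - (13/33)*sqrt(3), which is 153/572 - (655019/3390816)*sqrt(3).
The factor y**2 - 8*y/11 - 1/3 splits as (y - a)(y - a') with a = 4/11 + (13/33)*sqrt(3), a' = 4/11 - (13/33)*sqrt(3). At the order-1 pole a set g(y) = (y - a)*f(y) = [5*y**2/16 + 4*y/13 + 3/19] / (y - a').
Simple pole: residue = g(a) at a = 4/11 + (13/33)*sqrt(3), which is 153/572 + (655019/3390816)*sqrt(3).
List the singular points by increasing real part (a conjugate pair: the negative imaginary part first).


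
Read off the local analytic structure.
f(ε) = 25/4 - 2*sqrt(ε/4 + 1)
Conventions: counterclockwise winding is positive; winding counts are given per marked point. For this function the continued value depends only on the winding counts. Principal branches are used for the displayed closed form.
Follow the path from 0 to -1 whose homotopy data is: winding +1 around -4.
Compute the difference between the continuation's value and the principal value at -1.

Continued minus principal equals (2)*sqrt(3).

The rational part is single-valued and drops out of the difference; each branch term changes only by its own monodromy.
(-2)*sqrt(1 - ε/(-4)): winding +1 is odd, the square root flips sign, contributing -2*(-2)*sqrt(1 - (-1)/(-4)) = -2*(-2)*sqrt(3/4) = (2)*sqrt(3).
Summing the contributions at ε = -1 gives (2)*sqrt(3).


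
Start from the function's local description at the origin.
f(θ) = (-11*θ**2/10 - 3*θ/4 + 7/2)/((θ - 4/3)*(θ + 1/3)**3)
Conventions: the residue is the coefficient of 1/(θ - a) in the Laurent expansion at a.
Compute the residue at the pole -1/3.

At the order-3 pole -1/3 set g(θ) = (θ - (-1/3))^3*f(θ) = (-11*θ**2/10 - 3*θ/4 + 7/2)/(θ - 4/3).
Order-3 pole: residue = g''(a)/2; g''(-1/3) = -147/625, so the residue is -147/1250.

The residue is -147/1250.


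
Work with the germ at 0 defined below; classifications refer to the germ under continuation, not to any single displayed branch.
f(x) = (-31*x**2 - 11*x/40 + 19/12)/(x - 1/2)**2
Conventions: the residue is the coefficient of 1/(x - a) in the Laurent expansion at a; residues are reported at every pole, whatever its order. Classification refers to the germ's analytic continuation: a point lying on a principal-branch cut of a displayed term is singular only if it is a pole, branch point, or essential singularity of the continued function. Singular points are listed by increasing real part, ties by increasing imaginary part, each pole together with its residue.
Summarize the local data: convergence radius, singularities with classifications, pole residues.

Denominator factor (x - 1/2)^2: pole of order 2 at 1/2, modulus 1/2.
The radius of convergence is the smallest modulus among the singular points: 1/2.
At the order-2 pole 1/2 set g(x) = (x - (1/2))^2*f(x) = -31*x**2 - 11*x/40 + 19/12.
Order-2 pole: residue = g'(a); g'(1/2) = -1251/40, so the residue is -1251/40.

Radius of convergence at 0: 1/2.
At 1/2: a pole of order 2; residue -1251/40.


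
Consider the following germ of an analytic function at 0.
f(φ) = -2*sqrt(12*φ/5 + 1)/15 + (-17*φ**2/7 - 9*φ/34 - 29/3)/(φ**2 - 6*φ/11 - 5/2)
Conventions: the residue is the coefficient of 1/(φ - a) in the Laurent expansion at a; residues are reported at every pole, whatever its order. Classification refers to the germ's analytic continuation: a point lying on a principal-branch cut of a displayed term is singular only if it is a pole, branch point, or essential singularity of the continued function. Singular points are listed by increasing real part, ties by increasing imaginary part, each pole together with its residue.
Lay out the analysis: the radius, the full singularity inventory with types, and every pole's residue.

Radius of convergence at 0: 5/12.
At 3/11 - (1/22)*sqrt(1246): a pole of order 1; residue -4161/5236 + (698563/4893042)*sqrt(1246).
At -5/12: an algebraic (square-root) branch point.
At 3/11 + (1/22)*sqrt(1246): a pole of order 1; residue -4161/5236 - (698563/4893042)*sqrt(1246).

Denominator factor (φ**2 - 6*φ/11 - 5/2): discriminant 1246/121, real irrational roots 3/11 + (1/22)*sqrt(1246) and 3/11 - (1/22)*sqrt(1246); poles of order 1, moduli 3/11 + (1/22)*sqrt(1246) and -3/11 + (1/22)*sqrt(1246).
Branch term (-2/15)*sqrt(1 - φ/(-5/12)): its argument vanishes at φ = -5/12, a square-root branch point, modulus 5/12.
The radius of convergence is the smallest modulus among the singular points: 5/12.
The branch term is analytic at 3/11 - (1/22)*sqrt(1246) and contributes nothing to the residue; only the rational part matters.
The factor φ**2 - 6*φ/11 - 5/2 splits as (φ - a)(φ - a') with a = 3/11 - (1/22)*sqrt(1246), a' = 3/11 + (1/22)*sqrt(1246). At the order-1 pole a set g(φ) = (φ - a)*(rational part) = [-17*φ**2/7 - 9*φ/34 - 29/3] / (φ - a').
Simple pole: residue = g(a) at a = 3/11 - (1/22)*sqrt(1246), which is -4161/5236 + (698563/4893042)*sqrt(1246).
The branch term is analytic at 3/11 + (1/22)*sqrt(1246) and contributes nothing to the residue; only the rational part matters.
The factor φ**2 - 6*φ/11 - 5/2 splits as (φ - a)(φ - a') with a = 3/11 + (1/22)*sqrt(1246), a' = 3/11 - (1/22)*sqrt(1246). At the order-1 pole a set g(φ) = (φ - a)*(rational part) = [-17*φ**2/7 - 9*φ/34 - 29/3] / (φ - a').
Simple pole: residue = g(a) at a = 3/11 + (1/22)*sqrt(1246), which is -4161/5236 - (698563/4893042)*sqrt(1246).
List the singular points by increasing real part (a conjugate pair: the negative imaginary part first).


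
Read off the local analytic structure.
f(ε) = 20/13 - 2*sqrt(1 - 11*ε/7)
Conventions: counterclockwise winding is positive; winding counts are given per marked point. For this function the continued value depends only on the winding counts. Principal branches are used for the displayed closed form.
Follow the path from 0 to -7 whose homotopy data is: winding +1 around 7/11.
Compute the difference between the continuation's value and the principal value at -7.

The rational part is single-valued and drops out of the difference; each branch term changes only by its own monodromy.
(-2)*sqrt(1 - ε/(7/11)): winding +1 is odd, the square root flips sign, contributing -2*(-2)*sqrt(1 - (-7)/(7/11)) = -2*(-2)*sqrt(12) = (8)*sqrt(3).
Summing the contributions at ε = -7 gives (8)*sqrt(3).

Continued minus principal equals (8)*sqrt(3).


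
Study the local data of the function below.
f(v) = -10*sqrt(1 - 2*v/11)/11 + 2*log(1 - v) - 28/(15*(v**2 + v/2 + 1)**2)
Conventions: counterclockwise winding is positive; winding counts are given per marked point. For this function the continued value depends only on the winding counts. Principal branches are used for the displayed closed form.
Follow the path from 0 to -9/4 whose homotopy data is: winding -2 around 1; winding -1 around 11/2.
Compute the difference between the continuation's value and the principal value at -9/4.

The rational part is single-valued and drops out of the difference; each branch term changes only by its own monodromy.
(2)*log(1 - v/(1)): each positive loop around 1 adds 2*pi*i to the log, so winding -2 contributes (2)*(-2)*2*pi*i = -(8)*pi*i.
(-10/11)*sqrt(1 - v/(11/2)): winding -1 is odd, the square root flips sign, contributing -2*(-10/11)*sqrt(1 - (-9/4)/(11/2)) = -2*(-10/11)*sqrt(31/22) = (10/121)*sqrt(682).
Summing the contributions at v = -9/4 gives ((10/121)*sqrt(682)) - ((8)*pi)*i.

Continued minus principal equals ((10/121)*sqrt(682)) - ((8)*pi)*i.


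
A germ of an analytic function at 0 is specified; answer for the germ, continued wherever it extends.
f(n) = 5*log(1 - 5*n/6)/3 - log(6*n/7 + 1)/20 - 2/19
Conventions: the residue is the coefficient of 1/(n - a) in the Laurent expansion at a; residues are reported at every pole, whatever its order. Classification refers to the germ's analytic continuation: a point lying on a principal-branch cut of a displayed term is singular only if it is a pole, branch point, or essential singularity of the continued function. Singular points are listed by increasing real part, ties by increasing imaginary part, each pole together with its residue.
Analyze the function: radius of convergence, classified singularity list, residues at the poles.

Radius of convergence at 0: 7/6.
At -7/6: a logarithmic branch point.
At 6/5: a logarithmic branch point.

Branch term (-1/20)*log(1 - n/(-7/6)): its argument vanishes at n = -7/6, a logarithmic branch point, modulus 7/6.
Branch term (5/3)*log(1 - n/(6/5)): its argument vanishes at n = 6/5, a logarithmic branch point, modulus 6/5.
The radius of convergence is the smallest modulus among the singular points: 7/6.
List the singular points by increasing real part (a conjugate pair: the negative imaginary part first).


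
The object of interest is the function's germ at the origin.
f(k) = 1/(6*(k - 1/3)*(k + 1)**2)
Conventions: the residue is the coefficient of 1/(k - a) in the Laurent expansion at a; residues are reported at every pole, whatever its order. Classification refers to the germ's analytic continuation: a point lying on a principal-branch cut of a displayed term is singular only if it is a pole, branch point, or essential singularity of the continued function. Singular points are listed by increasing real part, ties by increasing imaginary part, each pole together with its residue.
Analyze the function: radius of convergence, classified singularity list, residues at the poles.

Denominator factor (k + 1)^2: pole of order 2 at -1, modulus 1.
Denominator factor (k - 1/3): pole of order 1 at 1/3, modulus 1/3.
The radius of convergence is the smallest modulus among the singular points: 1/3.
At the order-2 pole -1 set g(k) = (k - (-1))^2*f(k) = 1/(6*(k - 1/3)).
Order-2 pole: residue = g'(a); g'(-1) = -3/32, so the residue is -3/32.
At the order-1 pole 1/3 set g(k) = (k - (1/3))*f(k) = 1/(6*(k + 1)**2).
Simple pole: residue = g(a) at a = 1/3, which is 3/32.
List the singular points by increasing real part (a conjugate pair: the negative imaginary part first).

Radius of convergence at 0: 1/3.
At -1: a pole of order 2; residue -3/32.
At 1/3: a pole of order 1; residue 3/32.


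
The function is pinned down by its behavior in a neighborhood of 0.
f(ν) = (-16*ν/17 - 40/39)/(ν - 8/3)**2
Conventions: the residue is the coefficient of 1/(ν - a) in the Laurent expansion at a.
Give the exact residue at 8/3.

The residue is -16/17.

At the order-2 pole 8/3 set g(ν) = (ν - (8/3))^2*f(ν) = -16*ν/17 - 40/39.
Order-2 pole: residue = g'(a); g'(8/3) = -16/17, so the residue is -16/17.


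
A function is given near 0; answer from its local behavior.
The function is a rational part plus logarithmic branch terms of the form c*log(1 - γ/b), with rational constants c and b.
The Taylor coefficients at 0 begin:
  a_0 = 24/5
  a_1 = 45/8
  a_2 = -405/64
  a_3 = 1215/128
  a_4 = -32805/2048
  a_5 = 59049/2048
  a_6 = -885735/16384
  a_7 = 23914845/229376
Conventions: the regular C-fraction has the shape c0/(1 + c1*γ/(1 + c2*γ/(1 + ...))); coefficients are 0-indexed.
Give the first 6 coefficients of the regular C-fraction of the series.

The regular C-fraction coefficients are [24/5, -75/64, 147/64, 9/49, 369/392, 147/410].

Taylor coefficients (read off): a_0 = 24/5, a_1 = 45/8, a_2 = -405/64, a_3 = 1215/128, a_4 = -32805/2048, a_5 = 59049/2048.
c0 = a_0 = 24/5. Peel one level at a time: if S = 1 + c*γ/S' with S'(0) = 1, then c is the γ-coefficient of S and S' = c*γ/(S - 1).
S_1 = c0/f = 1 + (-75/64)*γ + (11025/4096)*γ^2 + ...; c1 = -75/64.
S_2 = c1*γ/(S_1 - 1) = 1 + (147/64)*γ + (-27/64)*γ^2 + ...; c2 = 147/64.
S_3 = c2*γ/(S_2 - 1) = 1 + (9/49)*γ + (-3321/19208)*γ^2 + ...; c3 = 9/49.
S_4 = c3*γ/(S_3 - 1) = 1 + (369/392)*γ + (-27/80)*γ^2 + ...; c4 = 369/392.
S_5 = c4*γ/(S_4 - 1) = 1 + (147/410)*γ + ...; c5 = 147/410.


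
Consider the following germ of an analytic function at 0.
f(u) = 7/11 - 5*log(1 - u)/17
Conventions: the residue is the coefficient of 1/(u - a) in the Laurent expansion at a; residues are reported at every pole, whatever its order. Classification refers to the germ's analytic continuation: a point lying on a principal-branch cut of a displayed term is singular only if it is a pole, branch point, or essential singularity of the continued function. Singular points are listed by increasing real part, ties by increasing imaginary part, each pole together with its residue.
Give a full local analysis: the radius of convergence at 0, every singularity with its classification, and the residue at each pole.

Branch term (-5/17)*log(1 - u/(1)): its argument vanishes at u = 1, a logarithmic branch point, modulus 1.
The radius of convergence is the smallest modulus among the singular points: 1.

Radius of convergence at 0: 1.
At 1: a logarithmic branch point.


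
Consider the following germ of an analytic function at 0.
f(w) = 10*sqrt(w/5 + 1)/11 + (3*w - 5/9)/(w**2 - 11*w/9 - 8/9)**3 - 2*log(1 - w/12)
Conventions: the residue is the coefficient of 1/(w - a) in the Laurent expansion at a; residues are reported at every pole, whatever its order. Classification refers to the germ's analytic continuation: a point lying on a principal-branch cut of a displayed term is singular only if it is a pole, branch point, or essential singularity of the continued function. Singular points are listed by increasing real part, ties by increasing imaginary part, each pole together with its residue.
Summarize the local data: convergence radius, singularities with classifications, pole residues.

Denominator factor (w**2 - 11*w/9 - 8/9)^3: discriminant 409/81, real irrational roots 11/18 + (1/18)*sqrt(409) and 11/18 - (1/18)*sqrt(409); poles of order 3, moduli 11/18 + (1/18)*sqrt(409) and -11/18 + (1/18)*sqrt(409).
Branch term (-2)*log(1 - w/(12)): its argument vanishes at w = 12, a logarithmic branch point, modulus 12.
Branch term (10/11)*sqrt(1 - w/(-5)): its argument vanishes at w = -5, a square-root branch point, modulus 5.
The radius of convergence is the smallest modulus among the singular points: -11/18 + (1/18)*sqrt(409).
The branch terms are analytic at 11/18 - (1/18)*sqrt(409) and contribute nothing to the residue; only the rational part matters.
The factor w**2 - 11*w/9 - 8/9 splits as (w - a)(w - a') with a = 11/18 - (1/18)*sqrt(409), a' = 11/18 + (1/18)*sqrt(409). At the order-3 pole a set g(w) = (w - a)^3*(rational part) = [3*w - 5/9] / (w - a')^3.
Order-3 pole: residue = g''(a)/2; g''(11/18 - (1/18)*sqrt(409)) = -(905418/68417929)*sqrt(409), so the residue is -(452709/68417929)*sqrt(409).
The branch terms are analytic at 11/18 + (1/18)*sqrt(409) and contribute nothing to the residue; only the rational part matters.
The factor w**2 - 11*w/9 - 8/9 splits as (w - a)(w - a') with a = 11/18 + (1/18)*sqrt(409), a' = 11/18 - (1/18)*sqrt(409). At the order-3 pole a set g(w) = (w - a)^3*(rational part) = [3*w - 5/9] / (w - a')^3.
Order-3 pole: residue = g''(a)/2; g''(11/18 + (1/18)*sqrt(409)) = (905418/68417929)*sqrt(409), so the residue is (452709/68417929)*sqrt(409).
List the singular points by increasing real part (a conjugate pair: the negative imaginary part first).

Radius of convergence at 0: -11/18 + (1/18)*sqrt(409).
At -5: an algebraic (square-root) branch point.
At 11/18 - (1/18)*sqrt(409): a pole of order 3; residue -(452709/68417929)*sqrt(409).
At 11/18 + (1/18)*sqrt(409): a pole of order 3; residue (452709/68417929)*sqrt(409).
At 12: a logarithmic branch point.


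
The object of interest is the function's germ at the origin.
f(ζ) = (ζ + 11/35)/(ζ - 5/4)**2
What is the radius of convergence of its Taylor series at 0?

Denominator factor (ζ - 5/4)^2: pole of order 2 at 5/4, modulus 5/4.
The radius of convergence is the smallest modulus among the singular points: 5/4.

The radius of convergence is 5/4.


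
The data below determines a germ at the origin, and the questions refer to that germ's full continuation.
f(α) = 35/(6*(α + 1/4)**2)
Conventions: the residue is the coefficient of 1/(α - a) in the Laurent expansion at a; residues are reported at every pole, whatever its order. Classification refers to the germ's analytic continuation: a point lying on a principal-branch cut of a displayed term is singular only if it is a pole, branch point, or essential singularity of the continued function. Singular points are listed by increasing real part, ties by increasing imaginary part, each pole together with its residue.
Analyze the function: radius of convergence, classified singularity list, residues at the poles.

Denominator factor (α + 1/4)^2: pole of order 2 at -1/4, modulus 1/4.
The radius of convergence is the smallest modulus among the singular points: 1/4.
At the order-2 pole -1/4 set g(α) = (α - (-1/4))^2*f(α) = 35/6.
Order-2 pole: residue = g'(a); g'(-1/4) = 0, so the residue is 0.

Radius of convergence at 0: 1/4.
At -1/4: a pole of order 2; residue 0.


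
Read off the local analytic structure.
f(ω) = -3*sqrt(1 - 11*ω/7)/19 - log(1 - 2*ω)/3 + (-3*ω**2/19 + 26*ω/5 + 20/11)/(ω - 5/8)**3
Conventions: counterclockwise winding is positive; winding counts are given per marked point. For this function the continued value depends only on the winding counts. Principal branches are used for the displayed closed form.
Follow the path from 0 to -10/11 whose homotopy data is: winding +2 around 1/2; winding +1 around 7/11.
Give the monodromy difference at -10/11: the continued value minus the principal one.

Continued minus principal equals ((6/133)*sqrt(119)) - ((4/3)*pi)*i.

The rational part is single-valued and drops out of the difference; each branch term changes only by its own monodromy.
(-3/19)*sqrt(1 - ω/(7/11)): winding +1 is odd, the square root flips sign, contributing -2*(-3/19)*sqrt(1 - (-10/11)/(7/11)) = -2*(-3/19)*sqrt(17/7) = (6/133)*sqrt(119).
(-1/3)*log(1 - ω/(1/2)): each positive loop around 1/2 adds 2*pi*i to the log, so winding +2 contributes (-1/3)*(2)*2*pi*i = -(4/3)*pi*i.
Summing the contributions at ω = -10/11 gives ((6/133)*sqrt(119)) - ((4/3)*pi)*i.


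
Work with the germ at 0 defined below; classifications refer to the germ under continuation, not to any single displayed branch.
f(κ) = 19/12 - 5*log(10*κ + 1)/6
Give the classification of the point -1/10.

The term (-5/6)*log(1 - κ/(-1/10)) has argument 1 - -1/10/(-1/10) = 0 at -1/10: a logarithmic (infinitely-sheeted) branch point; the remaining terms are analytic or single-valued there.

The point is a logarithmic branch point.


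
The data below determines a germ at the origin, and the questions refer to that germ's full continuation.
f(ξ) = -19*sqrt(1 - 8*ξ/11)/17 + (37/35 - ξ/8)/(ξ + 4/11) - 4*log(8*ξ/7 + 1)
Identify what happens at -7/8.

The term (-4)*log(1 - ξ/(-7/8)) has argument 1 - -7/8/(-7/8) = 0 at -7/8: a logarithmic (infinitely-sheeted) branch point; the remaining terms are analytic or single-valued there.

The point is a logarithmic branch point.


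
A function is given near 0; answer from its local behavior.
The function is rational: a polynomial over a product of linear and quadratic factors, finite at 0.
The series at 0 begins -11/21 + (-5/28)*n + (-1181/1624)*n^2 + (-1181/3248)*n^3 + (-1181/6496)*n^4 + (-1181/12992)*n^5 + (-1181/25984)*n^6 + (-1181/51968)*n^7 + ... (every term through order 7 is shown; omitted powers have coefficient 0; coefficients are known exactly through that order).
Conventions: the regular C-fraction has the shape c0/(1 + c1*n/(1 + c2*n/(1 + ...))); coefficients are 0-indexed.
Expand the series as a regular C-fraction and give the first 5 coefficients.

Taylor coefficients (read off): a_0 = -11/21, a_1 = -5/28, a_2 = -1181/1624, a_3 = -1181/3248, a_4 = -1181/6496.
c0 = a_0 = -11/21. Peel one level at a time: if S = 1 + c*n/S' with S'(0) = 1, then c is the n-coefficient of S and S' = c*n/(S - 1).
S_1 = c0/f = 1 + (-15/44)*n + (-71421/56144)*n^2 + ...; c1 = -15/44.
S_2 = c1*n/(S_1 - 1) = 1 + (-23807/6380)*n + (305879/21025)*n^2 + ...; c2 = -23807/6380.
S_3 = c2*n/(S_2 - 1) = 1 + (1922668/493145)*n + (426832296/335437229)*n^2 + ...; c3 = 1922668/493145.
S_4 = c3*n/(S_3 - 1) = 1 + (-1110/3401)*n + ...; c4 = -1110/3401.

The regular C-fraction coefficients are [-11/21, -15/44, -23807/6380, 1922668/493145, -1110/3401].


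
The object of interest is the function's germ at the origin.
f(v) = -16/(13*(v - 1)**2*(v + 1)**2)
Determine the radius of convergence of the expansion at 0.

The radius of convergence is 1.

Denominator factor (v - 1)^2: pole of order 2 at 1, modulus 1.
Denominator factor (v + 1)^2: pole of order 2 at -1, modulus 1.
The radius of convergence is the smallest modulus among the singular points: 1.


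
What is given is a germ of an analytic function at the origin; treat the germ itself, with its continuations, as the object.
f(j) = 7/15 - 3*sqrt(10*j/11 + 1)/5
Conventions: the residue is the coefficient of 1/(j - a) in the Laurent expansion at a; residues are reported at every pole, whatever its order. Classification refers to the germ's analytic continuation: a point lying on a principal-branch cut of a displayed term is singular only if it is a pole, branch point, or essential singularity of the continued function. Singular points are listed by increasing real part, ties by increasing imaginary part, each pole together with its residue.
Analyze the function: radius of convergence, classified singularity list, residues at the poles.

Branch term (-3/5)*sqrt(1 - j/(-11/10)): its argument vanishes at j = -11/10, a square-root branch point, modulus 11/10.
The radius of convergence is the smallest modulus among the singular points: 11/10.

Radius of convergence at 0: 11/10.
At -11/10: an algebraic (square-root) branch point.


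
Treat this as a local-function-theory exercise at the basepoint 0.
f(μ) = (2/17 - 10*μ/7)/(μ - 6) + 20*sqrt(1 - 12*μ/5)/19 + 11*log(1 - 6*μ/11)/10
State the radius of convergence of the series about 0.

Denominator factor (μ - 6): pole of order 1 at 6, modulus 6.
Branch term (20/19)*sqrt(1 - μ/(5/12)): its argument vanishes at μ = 5/12, a square-root branch point, modulus 5/12.
Branch term (11/10)*log(1 - μ/(11/6)): its argument vanishes at μ = 11/6, a logarithmic branch point, modulus 11/6.
The radius of convergence is the smallest modulus among the singular points: 5/12.

The radius of convergence is 5/12.


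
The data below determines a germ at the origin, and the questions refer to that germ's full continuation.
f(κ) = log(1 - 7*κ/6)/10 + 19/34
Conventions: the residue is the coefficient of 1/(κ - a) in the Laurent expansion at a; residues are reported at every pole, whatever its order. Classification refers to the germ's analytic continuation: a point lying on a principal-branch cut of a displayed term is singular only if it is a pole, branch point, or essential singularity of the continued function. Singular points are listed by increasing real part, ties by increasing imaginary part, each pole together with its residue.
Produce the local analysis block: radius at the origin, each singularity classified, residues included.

Branch term (1/10)*log(1 - κ/(6/7)): its argument vanishes at κ = 6/7, a logarithmic branch point, modulus 6/7.
The radius of convergence is the smallest modulus among the singular points: 6/7.

Radius of convergence at 0: 6/7.
At 6/7: a logarithmic branch point.


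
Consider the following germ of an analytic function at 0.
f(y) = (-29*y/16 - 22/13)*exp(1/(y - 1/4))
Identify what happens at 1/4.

The exponent 1/(y - (1/4)) has a pole at 1/4, so exp(1/(y - (1/4))) takes every nonzero value near it: an essential singularity (not a pole of any order).

The point is an essential singularity.


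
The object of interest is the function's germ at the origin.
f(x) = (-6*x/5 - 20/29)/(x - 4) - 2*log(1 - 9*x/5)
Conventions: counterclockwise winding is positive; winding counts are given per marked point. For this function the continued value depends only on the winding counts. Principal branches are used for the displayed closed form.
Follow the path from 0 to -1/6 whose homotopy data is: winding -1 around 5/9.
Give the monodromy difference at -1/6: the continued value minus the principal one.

Continued minus principal equals (4)*pi*i.

The rational part is single-valued and drops out of the difference; each branch term changes only by its own monodromy.
(-2)*log(1 - x/(5/9)): each positive loop around 5/9 adds 2*pi*i to the log, so winding -1 contributes (-2)*(-1)*2*pi*i = (4)*pi*i.
Summing the contributions at x = -1/6 gives (4)*pi*i.


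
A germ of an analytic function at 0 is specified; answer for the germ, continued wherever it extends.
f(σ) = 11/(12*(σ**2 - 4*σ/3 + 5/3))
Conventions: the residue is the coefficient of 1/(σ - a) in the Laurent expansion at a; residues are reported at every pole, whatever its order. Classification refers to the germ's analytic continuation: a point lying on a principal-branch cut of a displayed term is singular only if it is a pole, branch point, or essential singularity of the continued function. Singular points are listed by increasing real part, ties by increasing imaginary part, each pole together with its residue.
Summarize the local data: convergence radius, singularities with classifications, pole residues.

Denominator factor (σ**2 - 4*σ/3 + 5/3): discriminant -44/9, complex-conjugate roots (2/3) + ((1/3)*sqrt(11))*i and (2/3) - ((1/3)*sqrt(11))*i; poles of order 1, moduli (1/3)*sqrt(15) and (1/3)*sqrt(15).
The radius of convergence is the smallest modulus among the singular points: (1/3)*sqrt(15).
The factor σ**2 - 4*σ/3 + 5/3 splits as (σ - a)(σ - a') with a = (2/3) - ((1/3)*sqrt(11))*i, a' = (2/3) + ((1/3)*sqrt(11))*i. At the order-1 pole a set g(σ) = (σ - a)*f(σ) = [11/12] / (σ - a').
Simple pole: residue = g(a) at a = (2/3) - ((1/3)*sqrt(11))*i, which is ((1/8)*sqrt(11))*i.
The factor σ**2 - 4*σ/3 + 5/3 splits as (σ - a)(σ - a') with a = (2/3) + ((1/3)*sqrt(11))*i, a' = (2/3) - ((1/3)*sqrt(11))*i. At the order-1 pole a set g(σ) = (σ - a)*f(σ) = [11/12] / (σ - a').
Simple pole: residue = g(a) at a = (2/3) + ((1/3)*sqrt(11))*i, which is -((1/8)*sqrt(11))*i.
List the singular points by increasing real part (a conjugate pair: the negative imaginary part first).

Radius of convergence at 0: (1/3)*sqrt(15).
At (2/3) - ((1/3)*sqrt(11))*i: a pole of order 1; residue ((1/8)*sqrt(11))*i.
At (2/3) + ((1/3)*sqrt(11))*i: a pole of order 1; residue -((1/8)*sqrt(11))*i.


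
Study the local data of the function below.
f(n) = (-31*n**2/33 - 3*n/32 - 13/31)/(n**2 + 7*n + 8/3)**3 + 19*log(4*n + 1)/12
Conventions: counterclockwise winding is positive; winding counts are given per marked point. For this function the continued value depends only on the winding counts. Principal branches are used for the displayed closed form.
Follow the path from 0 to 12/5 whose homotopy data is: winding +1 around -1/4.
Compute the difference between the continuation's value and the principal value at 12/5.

Continued minus principal equals (19/6)*pi*i.

The rational part is single-valued and drops out of the difference; each branch term changes only by its own monodromy.
(19/12)*log(1 - n/(-1/4)): each positive loop around -1/4 adds 2*pi*i to the log, so winding +1 contributes (19/12)*(1)*2*pi*i = (19/6)*pi*i.
Summing the contributions at n = 12/5 gives (19/6)*pi*i.


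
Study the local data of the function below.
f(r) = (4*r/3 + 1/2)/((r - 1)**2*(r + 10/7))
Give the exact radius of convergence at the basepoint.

The radius of convergence is 1.

Denominator factor (r + 10/7): pole of order 1 at -10/7, modulus 10/7.
Denominator factor (r - 1)^2: pole of order 2 at 1, modulus 1.
The radius of convergence is the smallest modulus among the singular points: 1.


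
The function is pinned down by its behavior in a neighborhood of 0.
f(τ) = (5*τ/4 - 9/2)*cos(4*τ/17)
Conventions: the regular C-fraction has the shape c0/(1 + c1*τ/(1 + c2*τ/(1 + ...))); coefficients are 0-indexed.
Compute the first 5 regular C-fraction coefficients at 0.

The regular C-fraction coefficients are [-9/2, 5/18, -9817/26010, 144/1445, 600/9817].

Taylor coefficients (expand at 0): a_0 = -9/2, a_1 = 5/4, a_2 = 36/289, a_3 = -10/289, a_4 = -48/83521.
c0 = a_0 = -9/2. Peel one level at a time: if S = 1 + c*τ/S' with S'(0) = 1, then c is the τ-coefficient of S and S' = c*τ/(S - 1).
S_1 = c0/f = 1 + (5/18)*τ + (9817/93636)*τ^2 + ...; c1 = 5/18.
S_2 = c1*τ/(S_1 - 1) = 1 + (-9817/26010)*τ + (78536/2088025)*τ^2 + ...; c2 = -9817/26010.
S_3 = c2*τ/(S_2 - 1) = 1 + (144/1445)*τ + (-17280/2837113)*τ^2 + ...; c3 = 144/1445.
S_4 = c3*τ/(S_3 - 1) = 1 + (600/9817)*τ + ...; c4 = 600/9817.


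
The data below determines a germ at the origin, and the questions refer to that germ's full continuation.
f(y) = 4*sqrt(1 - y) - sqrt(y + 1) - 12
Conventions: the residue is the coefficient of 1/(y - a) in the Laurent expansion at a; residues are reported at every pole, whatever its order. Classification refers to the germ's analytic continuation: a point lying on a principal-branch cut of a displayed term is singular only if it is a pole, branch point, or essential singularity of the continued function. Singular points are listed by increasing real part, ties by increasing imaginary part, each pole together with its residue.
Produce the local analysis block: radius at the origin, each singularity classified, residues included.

Branch term (-1)*sqrt(1 - y/(-1)): its argument vanishes at y = -1, a square-root branch point, modulus 1.
Branch term (4)*sqrt(1 - y/(1)): its argument vanishes at y = 1, a square-root branch point, modulus 1.
The radius of convergence is the smallest modulus among the singular points: 1.
List the singular points by increasing real part (a conjugate pair: the negative imaginary part first).

Radius of convergence at 0: 1.
At -1: an algebraic (square-root) branch point.
At 1: an algebraic (square-root) branch point.


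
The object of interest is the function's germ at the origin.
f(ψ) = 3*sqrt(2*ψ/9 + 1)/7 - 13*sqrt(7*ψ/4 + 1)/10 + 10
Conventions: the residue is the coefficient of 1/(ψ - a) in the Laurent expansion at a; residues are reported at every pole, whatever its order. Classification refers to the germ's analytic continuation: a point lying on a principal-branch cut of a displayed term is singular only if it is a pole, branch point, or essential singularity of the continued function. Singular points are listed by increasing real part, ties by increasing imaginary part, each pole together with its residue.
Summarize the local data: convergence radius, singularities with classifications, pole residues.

Branch term (3/7)*sqrt(1 - ψ/(-9/2)): its argument vanishes at ψ = -9/2, a square-root branch point, modulus 9/2.
Branch term (-13/10)*sqrt(1 - ψ/(-4/7)): its argument vanishes at ψ = -4/7, a square-root branch point, modulus 4/7.
The radius of convergence is the smallest modulus among the singular points: 4/7.
List the singular points by increasing real part (a conjugate pair: the negative imaginary part first).

Radius of convergence at 0: 4/7.
At -9/2: an algebraic (square-root) branch point.
At -4/7: an algebraic (square-root) branch point.


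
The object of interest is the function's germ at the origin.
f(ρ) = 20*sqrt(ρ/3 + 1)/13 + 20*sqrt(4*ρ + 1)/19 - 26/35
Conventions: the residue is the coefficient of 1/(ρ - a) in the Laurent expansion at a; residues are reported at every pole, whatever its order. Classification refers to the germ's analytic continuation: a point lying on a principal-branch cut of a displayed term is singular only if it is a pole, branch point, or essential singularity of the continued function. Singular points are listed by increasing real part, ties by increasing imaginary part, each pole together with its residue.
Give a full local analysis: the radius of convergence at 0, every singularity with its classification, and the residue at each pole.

Radius of convergence at 0: 1/4.
At -3: an algebraic (square-root) branch point.
At -1/4: an algebraic (square-root) branch point.

Branch term (20/13)*sqrt(1 - ρ/(-3)): its argument vanishes at ρ = -3, a square-root branch point, modulus 3.
Branch term (20/19)*sqrt(1 - ρ/(-1/4)): its argument vanishes at ρ = -1/4, a square-root branch point, modulus 1/4.
The radius of convergence is the smallest modulus among the singular points: 1/4.
List the singular points by increasing real part (a conjugate pair: the negative imaginary part first).


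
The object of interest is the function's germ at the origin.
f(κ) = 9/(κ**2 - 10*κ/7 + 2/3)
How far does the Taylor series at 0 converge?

The radius of convergence is (1/3)*sqrt(6).

Denominator factor (κ**2 - 10*κ/7 + 2/3): discriminant -92/147, complex-conjugate roots (5/7) + ((1/21)*sqrt(69))*i and (5/7) - ((1/21)*sqrt(69))*i; poles of order 1, moduli (1/3)*sqrt(6) and (1/3)*sqrt(6).
The radius of convergence is the smallest modulus among the singular points: (1/3)*sqrt(6).
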